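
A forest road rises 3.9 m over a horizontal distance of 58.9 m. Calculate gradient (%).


Formula: Gradient = rise / run * 100
Gradient = 3.9 / 58.9 * 100 = 6.6%

6.6


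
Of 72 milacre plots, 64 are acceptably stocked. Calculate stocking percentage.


Formula: Stocking % = stocked plots / total plots * 100
Stocking = 64 / 72 * 100
Stocking = 0.8889 * 100 = 88.9%

88.9


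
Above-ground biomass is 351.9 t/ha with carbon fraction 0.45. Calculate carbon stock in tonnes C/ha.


Formula: Carbon Stock = Biomass * Carbon Fraction
C = 351.9 t/ha * 0.45
C = 158.4 t C/ha

158.4


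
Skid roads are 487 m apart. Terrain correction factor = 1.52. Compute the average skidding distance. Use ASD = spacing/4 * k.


Formula: ASD = (spacing / 4) * correction
Uncorrected distance = spacing / 4 = 487 / 4 = 121.75 m
ASD = 121.75 * 1.52 = 185 m

185


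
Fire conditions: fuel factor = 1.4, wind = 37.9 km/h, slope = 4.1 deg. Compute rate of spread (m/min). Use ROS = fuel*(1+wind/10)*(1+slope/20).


Formula: ROS = fuel * (1 + wind/10) * (1 + slope/20)
Wind factor = 1 + 37.9/10 = 4.79
Slope factor = 1 + 4.1/20 = 1.205
ROS = 1.4 * 4.79 * 1.205 = 8.08 m/min

8.08


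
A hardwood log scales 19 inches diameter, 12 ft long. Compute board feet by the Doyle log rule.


Doyle: BF = (D - 4)^2 * L / 16
Adjusted diameter = 19 - 4 = 15 in
(D-4)^2 = 15^2 = 225
BF = 225 * 12 / 16 = 169 BF

169


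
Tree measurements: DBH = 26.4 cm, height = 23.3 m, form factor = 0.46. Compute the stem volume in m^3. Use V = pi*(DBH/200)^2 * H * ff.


Formula: V = pi * (DBH/200)^2 * H * ff
Radius = DBH/200 = 26.4/200 = 0.132 m
Radius^2 = 0.132^2 = 0.017424 m^2
V = pi * 0.017424 * 23.3 * 0.46
V = 0.587 m^3

0.587


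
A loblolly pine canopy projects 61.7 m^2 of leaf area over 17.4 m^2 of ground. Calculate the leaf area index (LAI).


Formula: LAI = total leaf area / ground area  (dimensionless)
LAI = 61.7 m^2 / 17.4 m^2
LAI = 3.55

3.55


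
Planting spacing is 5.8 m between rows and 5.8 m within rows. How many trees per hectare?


Formula: TPH = 10000 m^2/ha / (spacing_x * spacing_y)
Area per tree = 5.8 m * 5.8 m = 33.64 m^2
TPH = 10000 / 33.64 = 297 trees/ha

297


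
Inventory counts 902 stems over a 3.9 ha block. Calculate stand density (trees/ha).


Formula: Stand Density = N_trees / Area_ha
Density = 902 trees / 3.9 ha
Density = 231 trees/ha

231


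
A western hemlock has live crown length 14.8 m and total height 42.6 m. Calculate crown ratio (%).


Formula: Crown Ratio = (Crown Length / Total Height) * 100
CR = (14.8 m / 42.6 m) * 100
CR = 0.3474 * 100 = 34.7%

34.7


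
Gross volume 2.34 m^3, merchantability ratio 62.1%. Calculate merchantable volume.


Formula: MV = V_total * (merchantable_pct / 100)
Merchantable fraction = 62.1% / 100 = 0.621
MV = 2.34 m^3 * 0.621 = 1.453 m^3

1.453


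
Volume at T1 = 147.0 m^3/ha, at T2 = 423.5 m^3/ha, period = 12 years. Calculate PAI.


Formula: PAI = (V_T2 - V_T1) / (T2 - T1)
Volume increment = 423.5 - 147.0 = 276.5 m^3/ha
PAI = 276.5 / 12 = 23.04 m^3/ha/year

23.04


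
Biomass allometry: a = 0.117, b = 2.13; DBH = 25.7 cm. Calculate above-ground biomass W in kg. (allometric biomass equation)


Formula: W = a * DBH^b  (allometric power law)
DBH^b = 25.7^2.13 = 1007.297
W = 0.117 * 1007.297 = 117.9 kg

117.9


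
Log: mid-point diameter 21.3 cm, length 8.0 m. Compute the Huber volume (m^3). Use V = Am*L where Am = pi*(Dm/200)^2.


Huber: V = Am * L,  Am = pi*(Dm/200)^2
Am = pi*(21.3/200)^2 = 0.035633 m^2
V = 0.035633*8.0 = 0.2851 m^3

0.2851


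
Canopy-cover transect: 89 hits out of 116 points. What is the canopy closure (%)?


Formula: Canopy closure = covered points / total points * 100
Closure = 89 / 116 * 100
Closure = 0.7672 * 100 = 76.7%

76.7


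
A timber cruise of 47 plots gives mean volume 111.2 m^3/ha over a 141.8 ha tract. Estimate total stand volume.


Formula: Total Volume = Mean Volume per ha * Total Area
Total Volume = 111.2 m^3/ha * 141.8 ha
Total Volume = 15768 m^3

15768


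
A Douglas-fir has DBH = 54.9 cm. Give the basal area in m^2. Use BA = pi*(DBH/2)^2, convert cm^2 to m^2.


Formula: BA = pi * (DBH/2)^2 / 10000  (cm^2 to m^2)
Radius = DBH/2 = 54.9/2 = 27.45 cm
BA = pi * 27.45^2 / 10000
   = 2367.1979 cm^2 / 10000
   = 0.2367 m^2

0.2367


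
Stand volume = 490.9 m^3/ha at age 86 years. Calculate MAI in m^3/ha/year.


Formula: MAI = Total Volume / Stand Age
MAI = 490.9 m^3/ha / 86 years
MAI = 5.71 m^3/ha/year

5.71


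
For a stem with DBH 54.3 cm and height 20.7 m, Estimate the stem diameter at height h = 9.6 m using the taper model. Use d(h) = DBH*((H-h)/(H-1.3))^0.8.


Taper: d(h) = DBH * ((H - h) / (H - 1.3))^0.8
Numerator = H - h = 20.7 - 9.6 = 11.1 m
Denominator = H - 1.3 = 20.7 - 1.3 = 19.4 m
Ratio = 11.1 / 19.4 = 0.57216
d = 54.3 * 0.57216^0.8 = 34.7 cm

34.7


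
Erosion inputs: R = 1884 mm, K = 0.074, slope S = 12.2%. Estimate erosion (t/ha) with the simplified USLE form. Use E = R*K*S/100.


Formula: E = R * K * S / 100  (simplified USLE)
R * K = 1884 * 0.074 = 139.416
E = 139.416 * 12.2 / 100 = 17.01 t/ha

17.01


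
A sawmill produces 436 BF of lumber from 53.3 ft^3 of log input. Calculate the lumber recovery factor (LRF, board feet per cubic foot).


Formula: LRF = Lumber Output (BF) / Log Input (ft^3)
LRF = 436 BF / 53.3 ft^3
LRF = 8.18 BF/ft^3

8.18


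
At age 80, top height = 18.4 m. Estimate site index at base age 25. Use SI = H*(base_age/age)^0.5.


Formula: SI = H_dom * (base_age / age)^0.5
Age ratio = 25 / 80 = 0.3125
sqrt(age_ratio) = 0.55902
SI = 18.4 * 0.55902 = 10.3 m

10.3


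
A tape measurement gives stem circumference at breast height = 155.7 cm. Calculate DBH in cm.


Formula: DBH = C / pi
DBH = 155.7 / pi
pi = 3.14159...
DBH = 49.6 cm

49.6


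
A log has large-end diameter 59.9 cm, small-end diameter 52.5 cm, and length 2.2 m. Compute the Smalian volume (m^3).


Smalian: V = (A1 + A2)/2 * L,  A = pi*(D/200)^2
A1 = pi*(59.9/200)^2 = 0.281802 m^2
A2 = pi*(52.5/200)^2 = 0.216475 m^2
V = (0.281802+0.216475)/2*2.2 = 0.5481 m^3

0.5481


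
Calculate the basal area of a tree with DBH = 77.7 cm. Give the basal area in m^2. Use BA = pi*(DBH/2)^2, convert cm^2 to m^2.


Formula: BA = pi * (DBH/2)^2 / 10000  (cm^2 to m^2)
Radius = DBH/2 = 77.7/2 = 38.85 cm
BA = pi * 38.85^2 / 10000
   = 4741.6765 cm^2 / 10000
   = 0.4742 m^2

0.4742


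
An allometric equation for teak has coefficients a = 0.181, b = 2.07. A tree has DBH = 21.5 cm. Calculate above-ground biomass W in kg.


Formula: W = a * DBH^b  (allometric power law)
DBH^b = 21.5^2.07 = 572.9908
W = 0.181 * 572.9908 = 103.7 kg

103.7


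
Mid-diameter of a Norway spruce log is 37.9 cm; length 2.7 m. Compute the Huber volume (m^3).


Huber: V = Am * L,  Am = pi*(Dm/200)^2
Am = pi*(37.9/200)^2 = 0.112815 m^2
V = 0.112815*2.7 = 0.3046 m^3

0.3046


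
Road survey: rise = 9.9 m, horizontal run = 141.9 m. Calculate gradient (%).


Formula: Gradient = rise / run * 100
Gradient = 9.9 / 141.9 * 100 = 7.0%

7.0


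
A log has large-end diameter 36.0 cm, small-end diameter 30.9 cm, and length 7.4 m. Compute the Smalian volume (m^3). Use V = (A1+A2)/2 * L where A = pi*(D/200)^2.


Smalian: V = (A1 + A2)/2 * L,  A = pi*(D/200)^2
A1 = pi*(36.0/200)^2 = 0.101788 m^2
A2 = pi*(30.9/200)^2 = 0.074991 m^2
V = (0.101788+0.074991)/2*7.4 = 0.6541 m^3

0.6541


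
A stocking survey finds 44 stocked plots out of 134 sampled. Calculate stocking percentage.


Formula: Stocking % = stocked plots / total plots * 100
Stocking = 44 / 134 * 100
Stocking = 0.3284 * 100 = 32.8%

32.8


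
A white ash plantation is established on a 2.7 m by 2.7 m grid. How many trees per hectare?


Formula: TPH = 10000 m^2/ha / (spacing_x * spacing_y)
Area per tree = 2.7 m * 2.7 m = 7.29 m^2
TPH = 10000 / 7.29 = 1372 trees/ha

1372


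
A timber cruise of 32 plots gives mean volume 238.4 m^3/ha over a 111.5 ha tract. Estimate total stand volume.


Formula: Total Volume = Mean Volume per ha * Total Area
Total Volume = 238.4 m^3/ha * 111.5 ha
Total Volume = 26582 m^3

26582


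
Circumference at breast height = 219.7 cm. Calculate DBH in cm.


Formula: DBH = C / pi
DBH = 219.7 / pi
pi = 3.14159...
DBH = 69.9 cm

69.9


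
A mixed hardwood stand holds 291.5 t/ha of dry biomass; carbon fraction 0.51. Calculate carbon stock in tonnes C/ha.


Formula: Carbon Stock = Biomass * Carbon Fraction
C = 291.5 t/ha * 0.51
C = 148.7 t C/ha

148.7


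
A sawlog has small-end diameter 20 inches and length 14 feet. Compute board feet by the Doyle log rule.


Doyle: BF = (D - 4)^2 * L / 16
Adjusted diameter = 20 - 4 = 16 in
(D-4)^2 = 16^2 = 256
BF = 256 * 14 / 16 = 224 BF

224


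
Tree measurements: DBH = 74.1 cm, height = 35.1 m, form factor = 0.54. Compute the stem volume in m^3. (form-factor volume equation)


Formula: V = pi * (DBH/200)^2 * H * ff
Radius = DBH/200 = 74.1/200 = 0.3705 m
Radius^2 = 0.3705^2 = 0.13727025 m^2
V = pi * 0.13727025 * 35.1 * 0.54
V = 8.174 m^3

8.174


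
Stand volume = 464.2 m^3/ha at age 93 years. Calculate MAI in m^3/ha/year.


Formula: MAI = Total Volume / Stand Age
MAI = 464.2 m^3/ha / 93 years
MAI = 4.99 m^3/ha/year

4.99


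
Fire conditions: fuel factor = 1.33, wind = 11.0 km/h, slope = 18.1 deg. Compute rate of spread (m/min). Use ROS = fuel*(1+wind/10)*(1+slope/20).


Formula: ROS = fuel * (1 + wind/10) * (1 + slope/20)
Wind factor = 1 + 11.0/10 = 2.1
Slope factor = 1 + 18.1/20 = 1.905
ROS = 1.33 * 2.1 * 1.905 = 5.32 m/min

5.32


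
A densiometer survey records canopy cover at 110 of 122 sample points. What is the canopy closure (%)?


Formula: Canopy closure = covered points / total points * 100
Closure = 110 / 122 * 100
Closure = 0.9016 * 100 = 90.2%

90.2


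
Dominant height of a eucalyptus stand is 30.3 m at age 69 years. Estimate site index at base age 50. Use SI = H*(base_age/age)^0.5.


Formula: SI = H_dom * (base_age / age)^0.5
Age ratio = 50 / 69 = 0.72464
sqrt(age_ratio) = 0.85126
SI = 30.3 * 0.85126 = 25.8 m

25.8


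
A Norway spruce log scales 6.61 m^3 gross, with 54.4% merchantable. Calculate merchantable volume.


Formula: MV = V_total * (merchantable_pct / 100)
Merchantable fraction = 54.4% / 100 = 0.544
MV = 6.61 m^3 * 0.544 = 3.596 m^3

3.596


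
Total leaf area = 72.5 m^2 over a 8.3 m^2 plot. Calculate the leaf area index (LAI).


Formula: LAI = total leaf area / ground area  (dimensionless)
LAI = 72.5 m^2 / 8.3 m^2
LAI = 8.73

8.73


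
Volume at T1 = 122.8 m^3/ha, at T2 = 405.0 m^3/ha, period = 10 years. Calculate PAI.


Formula: PAI = (V_T2 - V_T1) / (T2 - T1)
Volume increment = 405.0 - 122.8 = 282.2 m^3/ha
PAI = 282.2 / 10 = 28.22 m^3/ha/year

28.22


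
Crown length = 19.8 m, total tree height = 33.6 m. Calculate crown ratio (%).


Formula: Crown Ratio = (Crown Length / Total Height) * 100
CR = (19.8 m / 33.6 m) * 100
CR = 0.5893 * 100 = 58.9%

58.9


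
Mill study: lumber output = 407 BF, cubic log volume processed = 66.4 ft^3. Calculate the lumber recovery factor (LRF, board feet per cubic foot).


Formula: LRF = Lumber Output (BF) / Log Input (ft^3)
LRF = 407 BF / 66.4 ft^3
LRF = 6.13 BF/ft^3

6.13


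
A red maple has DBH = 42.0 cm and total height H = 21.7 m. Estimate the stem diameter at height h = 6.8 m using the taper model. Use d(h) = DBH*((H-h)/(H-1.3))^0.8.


Taper: d(h) = DBH * ((H - h) / (H - 1.3))^0.8
Numerator = H - h = 21.7 - 6.8 = 14.9 m
Denominator = H - 1.3 = 21.7 - 1.3 = 20.4 m
Ratio = 14.9 / 20.4 = 0.73039
d = 42.0 * 0.73039^0.8 = 32.7 cm

32.7


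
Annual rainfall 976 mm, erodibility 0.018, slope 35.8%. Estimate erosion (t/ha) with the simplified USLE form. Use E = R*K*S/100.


Formula: E = R * K * S / 100  (simplified USLE)
R * K = 976 * 0.018 = 17.568
E = 17.568 * 35.8 / 100 = 6.29 t/ha

6.29


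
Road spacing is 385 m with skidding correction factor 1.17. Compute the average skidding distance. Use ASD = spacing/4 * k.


Formula: ASD = (spacing / 4) * correction
Uncorrected distance = spacing / 4 = 385 / 4 = 96.25 m
ASD = 96.25 * 1.17 = 113 m

113


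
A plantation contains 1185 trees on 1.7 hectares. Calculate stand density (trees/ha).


Formula: Stand Density = N_trees / Area_ha
Density = 1185 trees / 1.7 ha
Density = 697 trees/ha

697


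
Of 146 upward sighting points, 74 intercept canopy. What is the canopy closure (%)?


Formula: Canopy closure = covered points / total points * 100
Closure = 74 / 146 * 100
Closure = 0.5068 * 100 = 50.7%

50.7


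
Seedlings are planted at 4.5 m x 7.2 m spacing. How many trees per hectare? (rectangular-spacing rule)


Formula: TPH = 10000 m^2/ha / (spacing_x * spacing_y)
Area per tree = 4.5 m * 7.2 m = 32.4 m^2
TPH = 10000 / 32.4 = 309 trees/ha

309


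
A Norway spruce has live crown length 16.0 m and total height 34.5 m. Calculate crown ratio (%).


Formula: Crown Ratio = (Crown Length / Total Height) * 100
CR = (16.0 m / 34.5 m) * 100
CR = 0.4638 * 100 = 46.4%

46.4


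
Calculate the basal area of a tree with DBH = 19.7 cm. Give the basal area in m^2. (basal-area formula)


Formula: BA = pi * (DBH/2)^2 / 10000  (cm^2 to m^2)
Radius = DBH/2 = 19.7/2 = 9.85 cm
BA = pi * 9.85^2 / 10000
   = 304.8052 cm^2 / 10000
   = 0.0305 m^2

0.0305


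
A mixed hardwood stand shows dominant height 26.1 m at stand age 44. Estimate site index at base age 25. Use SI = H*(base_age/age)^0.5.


Formula: SI = H_dom * (base_age / age)^0.5
Age ratio = 25 / 44 = 0.56818
sqrt(age_ratio) = 0.75378
SI = 26.1 * 0.75378 = 19.7 m

19.7


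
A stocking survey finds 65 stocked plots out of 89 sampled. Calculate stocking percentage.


Formula: Stocking % = stocked plots / total plots * 100
Stocking = 65 / 89 * 100
Stocking = 0.7303 * 100 = 73.0%

73.0


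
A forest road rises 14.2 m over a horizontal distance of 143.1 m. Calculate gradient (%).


Formula: Gradient = rise / run * 100
Gradient = 14.2 / 143.1 * 100 = 9.9%

9.9


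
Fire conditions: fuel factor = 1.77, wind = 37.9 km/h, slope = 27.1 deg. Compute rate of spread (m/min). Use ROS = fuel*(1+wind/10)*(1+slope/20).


Formula: ROS = fuel * (1 + wind/10) * (1 + slope/20)
Wind factor = 1 + 37.9/10 = 4.79
Slope factor = 1 + 27.1/20 = 2.355
ROS = 1.77 * 4.79 * 2.355 = 19.97 m/min

19.97


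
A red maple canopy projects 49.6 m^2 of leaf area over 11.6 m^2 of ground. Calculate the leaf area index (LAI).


Formula: LAI = total leaf area / ground area  (dimensionless)
LAI = 49.6 m^2 / 11.6 m^2
LAI = 4.28

4.28


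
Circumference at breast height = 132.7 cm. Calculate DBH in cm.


Formula: DBH = C / pi
DBH = 132.7 / pi
pi = 3.14159...
DBH = 42.2 cm

42.2


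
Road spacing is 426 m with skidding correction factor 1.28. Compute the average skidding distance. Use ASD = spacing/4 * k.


Formula: ASD = (spacing / 4) * correction
Uncorrected distance = spacing / 4 = 426 / 4 = 106.5 m
ASD = 106.5 * 1.28 = 136 m

136


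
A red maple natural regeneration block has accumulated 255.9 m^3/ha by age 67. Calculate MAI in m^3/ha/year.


Formula: MAI = Total Volume / Stand Age
MAI = 255.9 m^3/ha / 67 years
MAI = 3.82 m^3/ha/year

3.82


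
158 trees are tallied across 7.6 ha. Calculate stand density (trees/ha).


Formula: Stand Density = N_trees / Area_ha
Density = 158 trees / 7.6 ha
Density = 21 trees/ha

21


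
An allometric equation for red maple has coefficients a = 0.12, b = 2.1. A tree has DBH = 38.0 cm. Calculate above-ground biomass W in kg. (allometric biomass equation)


Formula: W = a * DBH^b  (allometric power law)
DBH^b = 38.0^2.1 = 2077.5216
W = 0.12 * 2077.5216 = 249.3 kg

249.3


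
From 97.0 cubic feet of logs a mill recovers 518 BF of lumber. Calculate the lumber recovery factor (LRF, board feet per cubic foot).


Formula: LRF = Lumber Output (BF) / Log Input (ft^3)
LRF = 518 BF / 97.0 ft^3
LRF = 5.34 BF/ft^3

5.34


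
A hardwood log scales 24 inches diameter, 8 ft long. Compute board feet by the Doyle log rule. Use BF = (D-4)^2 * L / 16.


Doyle: BF = (D - 4)^2 * L / 16
Adjusted diameter = 24 - 4 = 20 in
(D-4)^2 = 20^2 = 400
BF = 400 * 8 / 16 = 200 BF

200


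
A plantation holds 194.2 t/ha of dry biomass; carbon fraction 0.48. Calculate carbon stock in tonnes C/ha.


Formula: Carbon Stock = Biomass * Carbon Fraction
C = 194.2 t/ha * 0.48
C = 93.2 t C/ha

93.2


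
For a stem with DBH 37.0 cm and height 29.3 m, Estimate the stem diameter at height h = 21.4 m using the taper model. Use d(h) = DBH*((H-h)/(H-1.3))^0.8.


Taper: d(h) = DBH * ((H - h) / (H - 1.3))^0.8
Numerator = H - h = 29.3 - 21.4 = 7.9 m
Denominator = H - 1.3 = 29.3 - 1.3 = 28.0 m
Ratio = 7.9 / 28.0 = 0.28214
d = 37.0 * 0.28214^0.8 = 13.4 cm

13.4


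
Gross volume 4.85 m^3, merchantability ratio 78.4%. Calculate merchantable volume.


Formula: MV = V_total * (merchantable_pct / 100)
Merchantable fraction = 78.4% / 100 = 0.784
MV = 4.85 m^3 * 0.784 = 3.802 m^3

3.802


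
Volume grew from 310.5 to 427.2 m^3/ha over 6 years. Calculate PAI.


Formula: PAI = (V_T2 - V_T1) / (T2 - T1)
Volume increment = 427.2 - 310.5 = 116.7 m^3/ha
PAI = 116.7 / 6 = 19.45 m^3/ha/year

19.45


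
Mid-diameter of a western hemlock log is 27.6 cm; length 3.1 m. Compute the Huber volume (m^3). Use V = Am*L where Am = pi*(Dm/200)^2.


Huber: V = Am * L,  Am = pi*(Dm/200)^2
Am = pi*(27.6/200)^2 = 0.059828 m^2
V = 0.059828*3.1 = 0.1855 m^3

0.1855


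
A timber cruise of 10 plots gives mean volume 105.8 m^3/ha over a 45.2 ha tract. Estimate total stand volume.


Formula: Total Volume = Mean Volume per ha * Total Area
Total Volume = 105.8 m^3/ha * 45.2 ha
Total Volume = 4782 m^3

4782


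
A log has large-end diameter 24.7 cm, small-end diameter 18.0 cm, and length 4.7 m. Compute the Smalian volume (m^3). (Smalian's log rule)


Smalian: V = (A1 + A2)/2 * L,  A = pi*(D/200)^2
A1 = pi*(24.7/200)^2 = 0.047916 m^2
A2 = pi*(18.0/200)^2 = 0.025447 m^2
V = (0.047916+0.025447)/2*4.7 = 0.1724 m^3

0.1724


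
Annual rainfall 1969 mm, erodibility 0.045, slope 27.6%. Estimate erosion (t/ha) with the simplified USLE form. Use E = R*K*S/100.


Formula: E = R * K * S / 100  (simplified USLE)
R * K = 1969 * 0.045 = 88.605
E = 88.605 * 27.6 / 100 = 24.45 t/ha

24.45


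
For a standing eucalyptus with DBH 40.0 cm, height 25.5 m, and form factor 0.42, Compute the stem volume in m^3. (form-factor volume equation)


Formula: V = pi * (DBH/200)^2 * H * ff
Radius = DBH/200 = 40.0/200 = 0.2 m
Radius^2 = 0.2^2 = 0.04 m^2
V = pi * 0.04 * 25.5 * 0.42
V = 1.346 m^3

1.346


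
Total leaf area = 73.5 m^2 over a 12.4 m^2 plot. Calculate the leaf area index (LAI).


Formula: LAI = total leaf area / ground area  (dimensionless)
LAI = 73.5 m^2 / 12.4 m^2
LAI = 5.93

5.93


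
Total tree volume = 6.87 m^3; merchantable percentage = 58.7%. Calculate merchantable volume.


Formula: MV = V_total * (merchantable_pct / 100)
Merchantable fraction = 58.7% / 100 = 0.587
MV = 6.87 m^3 * 0.587 = 4.033 m^3

4.033


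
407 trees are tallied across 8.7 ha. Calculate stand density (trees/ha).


Formula: Stand Density = N_trees / Area_ha
Density = 407 trees / 8.7 ha
Density = 47 trees/ha

47


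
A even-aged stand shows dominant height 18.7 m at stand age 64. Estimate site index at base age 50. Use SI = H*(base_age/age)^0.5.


Formula: SI = H_dom * (base_age / age)^0.5
Age ratio = 50 / 64 = 0.78125
sqrt(age_ratio) = 0.88388
SI = 18.7 * 0.88388 = 16.5 m

16.5


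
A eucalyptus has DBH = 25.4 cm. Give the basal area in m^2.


Formula: BA = pi * (DBH/2)^2 / 10000  (cm^2 to m^2)
Radius = DBH/2 = 25.4/2 = 12.7 cm
BA = pi * 12.7^2 / 10000
   = 506.7075 cm^2 / 10000
   = 0.0507 m^2

0.0507


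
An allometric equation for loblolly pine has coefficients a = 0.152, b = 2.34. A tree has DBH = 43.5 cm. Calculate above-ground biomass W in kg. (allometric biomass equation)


Formula: W = a * DBH^b  (allometric power law)
DBH^b = 43.5^2.34 = 6824.4061
W = 0.152 * 6824.4061 = 1037.3 kg

1037.3


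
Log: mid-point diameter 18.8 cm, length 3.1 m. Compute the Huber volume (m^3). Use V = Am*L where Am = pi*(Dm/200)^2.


Huber: V = Am * L,  Am = pi*(Dm/200)^2
Am = pi*(18.8/200)^2 = 0.027759 m^2
V = 0.027759*3.1 = 0.0861 m^3

0.0861


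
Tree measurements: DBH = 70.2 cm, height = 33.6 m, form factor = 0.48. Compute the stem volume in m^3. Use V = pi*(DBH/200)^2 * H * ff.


Formula: V = pi * (DBH/200)^2 * H * ff
Radius = DBH/200 = 70.2/200 = 0.351 m
Radius^2 = 0.351^2 = 0.123201 m^2
V = pi * 0.123201 * 33.6 * 0.48
V = 6.242 m^3

6.242


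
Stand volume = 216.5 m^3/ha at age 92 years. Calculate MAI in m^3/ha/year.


Formula: MAI = Total Volume / Stand Age
MAI = 216.5 m^3/ha / 92 years
MAI = 2.35 m^3/ha/year

2.35


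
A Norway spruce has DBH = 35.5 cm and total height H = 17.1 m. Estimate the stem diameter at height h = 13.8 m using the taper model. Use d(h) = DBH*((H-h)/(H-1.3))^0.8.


Taper: d(h) = DBH * ((H - h) / (H - 1.3))^0.8
Numerator = H - h = 17.1 - 13.8 = 3.3 m
Denominator = H - 1.3 = 17.1 - 1.3 = 15.8 m
Ratio = 3.3 / 15.8 = 0.20886
d = 35.5 * 0.20886^0.8 = 10.1 cm

10.1


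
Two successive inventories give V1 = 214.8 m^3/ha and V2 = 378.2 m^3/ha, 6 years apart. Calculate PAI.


Formula: PAI = (V_T2 - V_T1) / (T2 - T1)
Volume increment = 378.2 - 214.8 = 163.4 m^3/ha
PAI = 163.4 / 6 = 27.23 m^3/ha/year

27.23


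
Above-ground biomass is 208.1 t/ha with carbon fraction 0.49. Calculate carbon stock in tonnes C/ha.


Formula: Carbon Stock = Biomass * Carbon Fraction
C = 208.1 t/ha * 0.49
C = 102.0 t C/ha

102.0


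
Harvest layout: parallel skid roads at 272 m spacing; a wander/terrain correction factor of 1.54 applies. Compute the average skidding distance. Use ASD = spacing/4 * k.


Formula: ASD = (spacing / 4) * correction
Uncorrected distance = spacing / 4 = 272 / 4 = 68 m
ASD = 68 * 1.54 = 105 m

105


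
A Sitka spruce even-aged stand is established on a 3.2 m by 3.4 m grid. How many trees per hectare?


Formula: TPH = 10000 m^2/ha / (spacing_x * spacing_y)
Area per tree = 3.2 m * 3.4 m = 10.88 m^2
TPH = 10000 / 10.88 = 919 trees/ha

919


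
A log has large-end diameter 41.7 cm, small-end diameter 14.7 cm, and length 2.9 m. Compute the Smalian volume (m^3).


Smalian: V = (A1 + A2)/2 * L,  A = pi*(D/200)^2
A1 = pi*(41.7/200)^2 = 0.136572 m^2
A2 = pi*(14.7/200)^2 = 0.016972 m^2
V = (0.136572+0.016972)/2*2.9 = 0.2226 m^3

0.2226


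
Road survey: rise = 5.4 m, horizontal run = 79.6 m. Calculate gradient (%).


Formula: Gradient = rise / run * 100
Gradient = 5.4 / 79.6 * 100 = 6.8%

6.8


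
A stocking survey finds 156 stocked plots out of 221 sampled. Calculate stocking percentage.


Formula: Stocking % = stocked plots / total plots * 100
Stocking = 156 / 221 * 100
Stocking = 0.7059 * 100 = 70.6%

70.6


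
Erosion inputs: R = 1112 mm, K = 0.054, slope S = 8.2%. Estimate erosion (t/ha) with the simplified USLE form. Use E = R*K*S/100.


Formula: E = R * K * S / 100  (simplified USLE)
R * K = 1112 * 0.054 = 60.048
E = 60.048 * 8.2 / 100 = 4.92 t/ha

4.92


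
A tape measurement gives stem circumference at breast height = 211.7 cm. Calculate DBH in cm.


Formula: DBH = C / pi
DBH = 211.7 / pi
pi = 3.14159...
DBH = 67.4 cm

67.4


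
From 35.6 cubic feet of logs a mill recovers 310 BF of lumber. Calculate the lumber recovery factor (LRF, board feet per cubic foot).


Formula: LRF = Lumber Output (BF) / Log Input (ft^3)
LRF = 310 BF / 35.6 ft^3
LRF = 8.71 BF/ft^3

8.71


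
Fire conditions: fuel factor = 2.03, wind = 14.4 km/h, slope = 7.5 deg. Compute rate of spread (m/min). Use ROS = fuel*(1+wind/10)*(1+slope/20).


Formula: ROS = fuel * (1 + wind/10) * (1 + slope/20)
Wind factor = 1 + 14.4/10 = 2.44
Slope factor = 1 + 7.5/20 = 1.375
ROS = 2.03 * 2.44 * 1.375 = 6.81 m/min

6.81


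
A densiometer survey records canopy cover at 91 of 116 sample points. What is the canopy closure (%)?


Formula: Canopy closure = covered points / total points * 100
Closure = 91 / 116 * 100
Closure = 0.7845 * 100 = 78.4%

78.4


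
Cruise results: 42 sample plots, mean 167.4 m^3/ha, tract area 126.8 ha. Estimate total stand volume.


Formula: Total Volume = Mean Volume per ha * Total Area
Total Volume = 167.4 m^3/ha * 126.8 ha
Total Volume = 21226 m^3

21226


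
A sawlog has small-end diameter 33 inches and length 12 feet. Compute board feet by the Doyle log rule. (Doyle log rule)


Doyle: BF = (D - 4)^2 * L / 16
Adjusted diameter = 33 - 4 = 29 in
(D-4)^2 = 29^2 = 841
BF = 841 * 12 / 16 = 631 BF

631


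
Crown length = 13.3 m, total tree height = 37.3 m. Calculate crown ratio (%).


Formula: Crown Ratio = (Crown Length / Total Height) * 100
CR = (13.3 m / 37.3 m) * 100
CR = 0.3566 * 100 = 35.7%

35.7


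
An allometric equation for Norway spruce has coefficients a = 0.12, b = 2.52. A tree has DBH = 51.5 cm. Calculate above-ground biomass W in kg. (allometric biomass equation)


Formula: W = a * DBH^b  (allometric power law)
DBH^b = 51.5^2.52 = 20594.6406
W = 0.12 * 20594.6406 = 2471.4 kg

2471.4


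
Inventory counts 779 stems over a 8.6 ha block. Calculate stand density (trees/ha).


Formula: Stand Density = N_trees / Area_ha
Density = 779 trees / 8.6 ha
Density = 91 trees/ha

91


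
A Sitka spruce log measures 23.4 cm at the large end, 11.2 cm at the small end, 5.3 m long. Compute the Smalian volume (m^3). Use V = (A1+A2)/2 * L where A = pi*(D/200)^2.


Smalian: V = (A1 + A2)/2 * L,  A = pi*(D/200)^2
A1 = pi*(23.4/200)^2 = 0.043005 m^2
A2 = pi*(11.2/200)^2 = 0.009852 m^2
V = (0.043005+0.009852)/2*5.3 = 0.1401 m^3

0.1401


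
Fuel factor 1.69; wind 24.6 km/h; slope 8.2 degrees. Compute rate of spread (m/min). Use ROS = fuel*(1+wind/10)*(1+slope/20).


Formula: ROS = fuel * (1 + wind/10) * (1 + slope/20)
Wind factor = 1 + 24.6/10 = 3.46
Slope factor = 1 + 8.2/20 = 1.41
ROS = 1.69 * 3.46 * 1.41 = 8.24 m/min

8.24


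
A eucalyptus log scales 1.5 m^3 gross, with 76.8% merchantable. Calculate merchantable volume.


Formula: MV = V_total * (merchantable_pct / 100)
Merchantable fraction = 76.8% / 100 = 0.768
MV = 1.5 m^3 * 0.768 = 1.152 m^3

1.152


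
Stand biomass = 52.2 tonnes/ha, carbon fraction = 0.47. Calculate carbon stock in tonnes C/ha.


Formula: Carbon Stock = Biomass * Carbon Fraction
C = 52.2 t/ha * 0.47
C = 24.5 t C/ha

24.5


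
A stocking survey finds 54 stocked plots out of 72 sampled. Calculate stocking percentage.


Formula: Stocking % = stocked plots / total plots * 100
Stocking = 54 / 72 * 100
Stocking = 0.75 * 100 = 75.0%

75.0


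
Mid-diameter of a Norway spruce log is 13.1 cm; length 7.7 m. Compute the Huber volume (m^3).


Huber: V = Am * L,  Am = pi*(Dm/200)^2
Am = pi*(13.1/200)^2 = 0.013478 m^2
V = 0.013478*7.7 = 0.1038 m^3

0.1038


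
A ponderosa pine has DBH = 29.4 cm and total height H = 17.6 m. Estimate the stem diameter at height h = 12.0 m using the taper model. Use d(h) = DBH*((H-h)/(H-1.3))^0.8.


Taper: d(h) = DBH * ((H - h) / (H - 1.3))^0.8
Numerator = H - h = 17.6 - 12.0 = 5.6 m
Denominator = H - 1.3 = 17.6 - 1.3 = 16.3 m
Ratio = 5.6 / 16.3 = 0.34356
d = 29.4 * 0.34356^0.8 = 12.5 cm

12.5


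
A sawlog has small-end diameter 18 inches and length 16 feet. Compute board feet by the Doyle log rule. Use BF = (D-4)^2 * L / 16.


Doyle: BF = (D - 4)^2 * L / 16
Adjusted diameter = 18 - 4 = 14 in
(D-4)^2 = 14^2 = 196
BF = 196 * 16 / 16 = 196 BF

196


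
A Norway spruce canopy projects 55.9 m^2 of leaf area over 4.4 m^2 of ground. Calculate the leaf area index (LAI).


Formula: LAI = total leaf area / ground area  (dimensionless)
LAI = 55.9 m^2 / 4.4 m^2
LAI = 12.7

12.7


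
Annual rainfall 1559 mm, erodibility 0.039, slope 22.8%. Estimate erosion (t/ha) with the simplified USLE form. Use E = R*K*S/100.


Formula: E = R * K * S / 100  (simplified USLE)
R * K = 1559 * 0.039 = 60.801
E = 60.801 * 22.8 / 100 = 13.86 t/ha

13.86


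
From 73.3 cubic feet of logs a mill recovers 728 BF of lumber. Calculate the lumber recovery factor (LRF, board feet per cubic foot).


Formula: LRF = Lumber Output (BF) / Log Input (ft^3)
LRF = 728 BF / 73.3 ft^3
LRF = 9.93 BF/ft^3

9.93


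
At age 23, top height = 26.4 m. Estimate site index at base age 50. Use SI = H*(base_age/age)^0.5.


Formula: SI = H_dom * (base_age / age)^0.5
Age ratio = 50 / 23 = 2.17391
sqrt(age_ratio) = 1.47442
SI = 26.4 * 1.47442 = 38.9 m

38.9


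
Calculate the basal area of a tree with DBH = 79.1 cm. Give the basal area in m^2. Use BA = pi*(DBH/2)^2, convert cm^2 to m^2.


Formula: BA = pi * (DBH/2)^2 / 10000  (cm^2 to m^2)
Radius = DBH/2 = 79.1/2 = 39.55 cm
BA = pi * 39.55^2 / 10000
   = 4914.0871 cm^2 / 10000
   = 0.4914 m^2

0.4914


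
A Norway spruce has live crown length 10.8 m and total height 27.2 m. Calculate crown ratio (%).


Formula: Crown Ratio = (Crown Length / Total Height) * 100
CR = (10.8 m / 27.2 m) * 100
CR = 0.3971 * 100 = 39.7%

39.7


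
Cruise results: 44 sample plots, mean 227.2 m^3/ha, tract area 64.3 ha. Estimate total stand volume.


Formula: Total Volume = Mean Volume per ha * Total Area
Total Volume = 227.2 m^3/ha * 64.3 ha
Total Volume = 14609 m^3

14609


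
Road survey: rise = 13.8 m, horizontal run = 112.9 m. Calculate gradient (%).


Formula: Gradient = rise / run * 100
Gradient = 13.8 / 112.9 * 100 = 12.2%

12.2


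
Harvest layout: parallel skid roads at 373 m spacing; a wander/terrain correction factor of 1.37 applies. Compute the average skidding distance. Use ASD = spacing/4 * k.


Formula: ASD = (spacing / 4) * correction
Uncorrected distance = spacing / 4 = 373 / 4 = 93.25 m
ASD = 93.25 * 1.37 = 128 m

128


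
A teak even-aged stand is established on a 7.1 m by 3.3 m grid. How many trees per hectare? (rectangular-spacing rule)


Formula: TPH = 10000 m^2/ha / (spacing_x * spacing_y)
Area per tree = 7.1 m * 3.3 m = 23.43 m^2
TPH = 10000 / 23.43 = 427 trees/ha

427


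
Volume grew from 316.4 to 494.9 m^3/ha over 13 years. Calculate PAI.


Formula: PAI = (V_T2 - V_T1) / (T2 - T1)
Volume increment = 494.9 - 316.4 = 178.5 m^3/ha
PAI = 178.5 / 13 = 13.73 m^3/ha/year

13.73


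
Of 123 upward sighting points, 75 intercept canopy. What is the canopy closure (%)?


Formula: Canopy closure = covered points / total points * 100
Closure = 75 / 123 * 100
Closure = 0.6098 * 100 = 61.0%

61.0


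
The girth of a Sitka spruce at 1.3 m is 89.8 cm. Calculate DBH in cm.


Formula: DBH = C / pi
DBH = 89.8 / pi
pi = 3.14159...
DBH = 28.6 cm

28.6


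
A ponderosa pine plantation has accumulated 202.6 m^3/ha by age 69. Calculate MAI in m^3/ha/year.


Formula: MAI = Total Volume / Stand Age
MAI = 202.6 m^3/ha / 69 years
MAI = 2.94 m^3/ha/year

2.94


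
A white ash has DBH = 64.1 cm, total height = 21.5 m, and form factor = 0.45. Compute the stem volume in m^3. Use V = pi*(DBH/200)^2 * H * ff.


Formula: V = pi * (DBH/200)^2 * H * ff
Radius = DBH/200 = 64.1/200 = 0.3205 m
Radius^2 = 0.3205^2 = 0.10272025 m^2
V = pi * 0.10272025 * 21.5 * 0.45
V = 3.122 m^3

3.122


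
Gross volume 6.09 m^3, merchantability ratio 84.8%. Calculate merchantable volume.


Formula: MV = V_total * (merchantable_pct / 100)
Merchantable fraction = 84.8% / 100 = 0.848
MV = 6.09 m^3 * 0.848 = 5.164 m^3

5.164


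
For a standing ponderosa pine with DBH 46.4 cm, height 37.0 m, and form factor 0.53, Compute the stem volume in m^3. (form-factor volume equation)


Formula: V = pi * (DBH/200)^2 * H * ff
Radius = DBH/200 = 46.4/200 = 0.232 m
Radius^2 = 0.232^2 = 0.053824 m^2
V = pi * 0.053824 * 37.0 * 0.53
V = 3.316 m^3

3.316


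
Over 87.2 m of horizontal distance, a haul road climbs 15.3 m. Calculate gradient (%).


Formula: Gradient = rise / run * 100
Gradient = 15.3 / 87.2 * 100 = 17.5%

17.5


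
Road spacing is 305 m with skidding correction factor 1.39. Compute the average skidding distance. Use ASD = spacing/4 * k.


Formula: ASD = (spacing / 4) * correction
Uncorrected distance = spacing / 4 = 305 / 4 = 76.25 m
ASD = 76.25 * 1.39 = 106 m

106


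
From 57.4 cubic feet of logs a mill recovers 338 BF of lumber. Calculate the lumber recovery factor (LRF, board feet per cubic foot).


Formula: LRF = Lumber Output (BF) / Log Input (ft^3)
LRF = 338 BF / 57.4 ft^3
LRF = 5.89 BF/ft^3

5.89


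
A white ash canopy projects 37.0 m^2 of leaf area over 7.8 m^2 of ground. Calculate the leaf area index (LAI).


Formula: LAI = total leaf area / ground area  (dimensionless)
LAI = 37.0 m^2 / 7.8 m^2
LAI = 4.74

4.74


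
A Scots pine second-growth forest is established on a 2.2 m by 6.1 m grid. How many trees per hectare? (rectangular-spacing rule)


Formula: TPH = 10000 m^2/ha / (spacing_x * spacing_y)
Area per tree = 2.2 m * 6.1 m = 13.42 m^2
TPH = 10000 / 13.42 = 745 trees/ha

745


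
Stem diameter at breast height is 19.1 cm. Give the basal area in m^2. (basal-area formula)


Formula: BA = pi * (DBH/2)^2 / 10000  (cm^2 to m^2)
Radius = DBH/2 = 19.1/2 = 9.55 cm
BA = pi * 9.55^2 / 10000
   = 286.5211 cm^2 / 10000
   = 0.0287 m^2

0.0287


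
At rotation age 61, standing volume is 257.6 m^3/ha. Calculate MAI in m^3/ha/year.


Formula: MAI = Total Volume / Stand Age
MAI = 257.6 m^3/ha / 61 years
MAI = 4.22 m^3/ha/year

4.22


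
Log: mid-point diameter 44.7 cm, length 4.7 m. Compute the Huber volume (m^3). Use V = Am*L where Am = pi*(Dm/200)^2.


Huber: V = Am * L,  Am = pi*(Dm/200)^2
Am = pi*(44.7/200)^2 = 0.15693 m^2
V = 0.15693*4.7 = 0.7376 m^3

0.7376


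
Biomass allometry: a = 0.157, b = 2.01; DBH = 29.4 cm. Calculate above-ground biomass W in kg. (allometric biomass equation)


Formula: W = a * DBH^b  (allometric power law)
DBH^b = 29.4^2.01 = 894.0836
W = 0.157 * 894.0836 = 140.4 kg

140.4


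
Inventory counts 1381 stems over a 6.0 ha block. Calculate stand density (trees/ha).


Formula: Stand Density = N_trees / Area_ha
Density = 1381 trees / 6.0 ha
Density = 230 trees/ha

230


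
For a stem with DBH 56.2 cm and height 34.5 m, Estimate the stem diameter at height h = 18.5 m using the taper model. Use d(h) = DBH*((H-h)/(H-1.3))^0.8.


Taper: d(h) = DBH * ((H - h) / (H - 1.3))^0.8
Numerator = H - h = 34.5 - 18.5 = 16.0 m
Denominator = H - 1.3 = 34.5 - 1.3 = 33.2 m
Ratio = 16.0 / 33.2 = 0.48193
d = 56.2 * 0.48193^0.8 = 31.3 cm

31.3


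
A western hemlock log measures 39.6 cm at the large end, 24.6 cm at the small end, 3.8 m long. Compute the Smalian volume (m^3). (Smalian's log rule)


Smalian: V = (A1 + A2)/2 * L,  A = pi*(D/200)^2
A1 = pi*(39.6/200)^2 = 0.123163 m^2
A2 = pi*(24.6/200)^2 = 0.047529 m^2
V = (0.123163+0.047529)/2*3.8 = 0.3243 m^3

0.3243


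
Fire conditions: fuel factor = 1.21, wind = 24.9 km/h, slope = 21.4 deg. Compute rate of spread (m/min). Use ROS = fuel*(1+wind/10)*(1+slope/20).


Formula: ROS = fuel * (1 + wind/10) * (1 + slope/20)
Wind factor = 1 + 24.9/10 = 3.49
Slope factor = 1 + 21.4/20 = 2.07
ROS = 1.21 * 3.49 * 2.07 = 8.74 m/min

8.74


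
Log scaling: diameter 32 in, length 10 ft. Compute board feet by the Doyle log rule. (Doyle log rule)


Doyle: BF = (D - 4)^2 * L / 16
Adjusted diameter = 32 - 4 = 28 in
(D-4)^2 = 28^2 = 784
BF = 784 * 10 / 16 = 490 BF

490


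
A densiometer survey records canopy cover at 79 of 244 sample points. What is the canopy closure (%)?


Formula: Canopy closure = covered points / total points * 100
Closure = 79 / 244 * 100
Closure = 0.3238 * 100 = 32.4%

32.4


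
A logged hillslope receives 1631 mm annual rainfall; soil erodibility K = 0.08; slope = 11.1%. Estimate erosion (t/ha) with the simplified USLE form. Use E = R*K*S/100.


Formula: E = R * K * S / 100  (simplified USLE)
R * K = 1631 * 0.08 = 130.48
E = 130.48 * 11.1 / 100 = 14.48 t/ha

14.48


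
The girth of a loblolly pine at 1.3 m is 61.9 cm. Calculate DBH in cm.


Formula: DBH = C / pi
DBH = 61.9 / pi
pi = 3.14159...
DBH = 19.7 cm

19.7


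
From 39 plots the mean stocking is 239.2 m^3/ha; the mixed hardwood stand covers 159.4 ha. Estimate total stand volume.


Formula: Total Volume = Mean Volume per ha * Total Area
Total Volume = 239.2 m^3/ha * 159.4 ha
Total Volume = 38128 m^3

38128


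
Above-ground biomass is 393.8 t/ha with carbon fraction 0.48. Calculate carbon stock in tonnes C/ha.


Formula: Carbon Stock = Biomass * Carbon Fraction
C = 393.8 t/ha * 0.48
C = 189.0 t C/ha

189.0


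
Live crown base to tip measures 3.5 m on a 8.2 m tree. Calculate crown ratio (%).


Formula: Crown Ratio = (Crown Length / Total Height) * 100
CR = (3.5 m / 8.2 m) * 100
CR = 0.4268 * 100 = 42.7%

42.7


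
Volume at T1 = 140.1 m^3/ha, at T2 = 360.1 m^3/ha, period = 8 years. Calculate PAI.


Formula: PAI = (V_T2 - V_T1) / (T2 - T1)
Volume increment = 360.1 - 140.1 = 220.0 m^3/ha
PAI = 220.0 / 8 = 27.5 m^3/ha/year

27.5


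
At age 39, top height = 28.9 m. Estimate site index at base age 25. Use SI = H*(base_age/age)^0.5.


Formula: SI = H_dom * (base_age / age)^0.5
Age ratio = 25 / 39 = 0.64103
sqrt(age_ratio) = 0.80064
SI = 28.9 * 0.80064 = 23.1 m

23.1


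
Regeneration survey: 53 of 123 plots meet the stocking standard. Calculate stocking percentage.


Formula: Stocking % = stocked plots / total plots * 100
Stocking = 53 / 123 * 100
Stocking = 0.4309 * 100 = 43.1%

43.1


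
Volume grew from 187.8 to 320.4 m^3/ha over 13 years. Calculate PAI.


Formula: PAI = (V_T2 - V_T1) / (T2 - T1)
Volume increment = 320.4 - 187.8 = 132.6 m^3/ha
PAI = 132.6 / 13 = 10.2 m^3/ha/year

10.2


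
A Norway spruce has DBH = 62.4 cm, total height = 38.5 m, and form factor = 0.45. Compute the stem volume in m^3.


Formula: V = pi * (DBH/200)^2 * H * ff
Radius = DBH/200 = 62.4/200 = 0.312 m
Radius^2 = 0.312^2 = 0.097344 m^2
V = pi * 0.097344 * 38.5 * 0.45
V = 5.298 m^3

5.298


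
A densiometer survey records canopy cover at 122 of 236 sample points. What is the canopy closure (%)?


Formula: Canopy closure = covered points / total points * 100
Closure = 122 / 236 * 100
Closure = 0.5169 * 100 = 51.7%

51.7


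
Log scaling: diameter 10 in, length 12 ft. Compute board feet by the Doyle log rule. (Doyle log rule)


Doyle: BF = (D - 4)^2 * L / 16
Adjusted diameter = 10 - 4 = 6 in
(D-4)^2 = 6^2 = 36
BF = 36 * 12 / 16 = 27 BF

27


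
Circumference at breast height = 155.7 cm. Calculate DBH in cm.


Formula: DBH = C / pi
DBH = 155.7 / pi
pi = 3.14159...
DBH = 49.6 cm

49.6


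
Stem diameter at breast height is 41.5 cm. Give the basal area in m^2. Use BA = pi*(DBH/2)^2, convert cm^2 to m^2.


Formula: BA = pi * (DBH/2)^2 / 10000  (cm^2 to m^2)
Radius = DBH/2 = 41.5/2 = 20.75 cm
BA = pi * 20.75^2 / 10000
   = 1352.652 cm^2 / 10000
   = 0.1353 m^2

0.1353


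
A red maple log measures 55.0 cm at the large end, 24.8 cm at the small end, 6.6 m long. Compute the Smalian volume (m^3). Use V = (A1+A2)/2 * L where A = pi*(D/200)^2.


Smalian: V = (A1 + A2)/2 * L,  A = pi*(D/200)^2
A1 = pi*(55.0/200)^2 = 0.237583 m^2
A2 = pi*(24.8/200)^2 = 0.048305 m^2
V = (0.237583+0.048305)/2*6.6 = 0.9434 m^3

0.9434


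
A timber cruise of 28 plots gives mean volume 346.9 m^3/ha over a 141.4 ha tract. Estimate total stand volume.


Formula: Total Volume = Mean Volume per ha * Total Area
Total Volume = 346.9 m^3/ha * 141.4 ha
Total Volume = 49052 m^3

49052


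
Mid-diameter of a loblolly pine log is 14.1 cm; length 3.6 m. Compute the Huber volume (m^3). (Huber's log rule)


Huber: V = Am * L,  Am = pi*(Dm/200)^2
Am = pi*(14.1/200)^2 = 0.015615 m^2
V = 0.015615*3.6 = 0.0562 m^3

0.0562


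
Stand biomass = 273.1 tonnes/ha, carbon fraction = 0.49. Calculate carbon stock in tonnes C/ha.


Formula: Carbon Stock = Biomass * Carbon Fraction
C = 273.1 t/ha * 0.49
C = 133.8 t C/ha

133.8
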